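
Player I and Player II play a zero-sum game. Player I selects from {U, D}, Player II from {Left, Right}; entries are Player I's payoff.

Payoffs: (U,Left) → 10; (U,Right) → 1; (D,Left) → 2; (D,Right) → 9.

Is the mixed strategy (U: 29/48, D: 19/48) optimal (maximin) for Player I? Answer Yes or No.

No

Against Left this mix gives (29/48)·10 + (19/48)·2 = 41/6.
Against Right this mix gives (29/48)·1 + (19/48)·9 = 25/6.
Player II will play Right, holding Player I to 25/6. Shifting weight toward the row that does better against Right would raise this floor (the equalizing mix achieves 11/2 against both Right and Left), so the proposed strategy is not optimal.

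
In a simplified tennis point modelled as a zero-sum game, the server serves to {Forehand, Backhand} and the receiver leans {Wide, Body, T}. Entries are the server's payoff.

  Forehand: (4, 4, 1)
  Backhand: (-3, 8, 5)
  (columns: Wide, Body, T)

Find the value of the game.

23/11

Row minima: Forehand → 1, Backhand → -3; maximin = 1.
Column maxima: Wide → 4, Body → 8, T → 5; minimax = 4.
1 ≠ 4, so there is no saddle point; optimal play is mixed.
Body is strictly dominated by T (it gives the server strictly more in every row), so the receiver never plays it.
On the remaining 2×2 (Forehand, Backhand vs Wide, T):
Let the server play Forehand with probability p. Expected payoff against Wide: 4p + (-3)(1−p) = 7p − 3; against T: 1p + 5(1−p) = −4p + 5.
Setting these equal: 7p − 3 = −4p + 5 ⇒ 11p = 8 ⇒ p = 8/11, and the value is (7)·(8/11) − 3 = 23/11.
For the receiver: with q = P(Wide), equating Forehand's and Backhand's payoffs gives 3q + 1 = −8q + 5 ⇒ q = 4/11.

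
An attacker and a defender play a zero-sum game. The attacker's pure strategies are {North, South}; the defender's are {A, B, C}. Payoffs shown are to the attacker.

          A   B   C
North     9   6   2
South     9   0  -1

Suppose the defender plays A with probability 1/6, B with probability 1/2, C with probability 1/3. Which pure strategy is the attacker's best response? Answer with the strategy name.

North

Expected payoff of North: (1/6)·9 + (1/2)·6 + (1/3)·2 = 31/6.
Expected payoff of South: (1/6)·9 + (1/2)·0 + (1/3)·(-1) = 7/6.
The largest is 31/6, so the attacker's best response is North.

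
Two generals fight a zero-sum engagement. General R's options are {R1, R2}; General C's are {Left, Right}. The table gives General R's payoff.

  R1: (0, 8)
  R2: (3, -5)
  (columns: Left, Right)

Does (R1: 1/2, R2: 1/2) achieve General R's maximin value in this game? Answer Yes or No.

Against Left this mix gives (1/2)·0 + (1/2)·3 = 3/2.
Against Right this mix gives (1/2)·8 + (1/2)·(-5) = 3/2.
All of General C's active replies (Left, Right) yield 3/2, and no column does worse for General R. The mix makes General C indifferent and guarantees 3/2, so it is optimal.

Yes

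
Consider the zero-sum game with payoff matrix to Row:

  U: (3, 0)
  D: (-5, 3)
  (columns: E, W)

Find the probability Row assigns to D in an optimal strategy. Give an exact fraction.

Row minima: U → 0, D → -5; maximin = 0.
Column maxima: E → 3, W → 3; minimax = 3.
0 ≠ 3, so there is no saddle point; optimal play is mixed.
Let Row play U with probability p. Expected payoff against E: 3p + (-5)(1−p) = 8p − 5; against W: 0p + 3(1−p) = −3p + 3.
Setting these equal: 8p − 5 = −3p + 3 ⇒ 11p = 8 ⇒ p = 8/11, and the value is (8)·(8/11) − 5 = 9/11.
For Column: with q = P(E), equating U's and D's payoffs gives 3q = −8q + 3 ⇒ q = 3/11.

3/11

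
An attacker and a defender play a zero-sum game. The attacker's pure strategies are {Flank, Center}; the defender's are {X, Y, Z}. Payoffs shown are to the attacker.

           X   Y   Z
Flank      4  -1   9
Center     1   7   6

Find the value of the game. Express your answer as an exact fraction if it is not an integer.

Row minima: Flank → -1, Center → 1; maximin = 1.
Column maxima: X → 4, Y → 7, Z → 9; minimax = 4.
1 ≠ 4, so there is no saddle point; optimal play is mixed.
Z is strictly dominated by X (it gives the attacker strictly more in every row), so the defender never plays it.
On the remaining 2×2 (Flank, Center vs X, Y):
Let the attacker play Flank with probability p. Expected payoff against X: 4p + 1(1−p) = 3p + 1; against Y: (-1)p + 7(1−p) = −8p + 7.
Setting these equal: 3p + 1 = −8p + 7 ⇒ 11p = 6 ⇒ p = 6/11, and the value is (3)·(6/11) + 1 = 29/11.
For the defender: with q = P(X), equating Flank's and Center's payoffs gives 5q − 1 = −6q + 7 ⇒ q = 8/11.

29/11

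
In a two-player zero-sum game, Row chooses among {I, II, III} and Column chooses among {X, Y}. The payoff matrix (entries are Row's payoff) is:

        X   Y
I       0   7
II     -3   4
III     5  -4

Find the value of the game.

35/16

Row minima: I → 0, II → -3, III → -4; maximin = 0.
Column maxima: X → 5, Y → 7; minimax = 5.
0 ≠ 5, so there is no saddle point; optimal play is mixed.
II is strictly dominated by I, so Row never plays it.
On the remaining 2×2 (I, III vs X, Y):
Let Row play I with probability p. Expected payoff against X: 0p + 5(1−p) = −5p + 5; against Y: 7p + (-4)(1−p) = 11p − 4.
Setting these equal: −5p + 5 = 11p − 4 ⇒ −16p = -9 ⇒ p = 9/16, and the value is (-5)·(9/16) + 5 = 35/16.
For Column: with q = P(X), equating I's and III's payoffs gives −7q + 7 = 9q − 4 ⇒ q = 11/16.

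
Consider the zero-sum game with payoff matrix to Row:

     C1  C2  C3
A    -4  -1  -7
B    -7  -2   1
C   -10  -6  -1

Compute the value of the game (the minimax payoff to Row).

-53/11

Row minima: A → -7, B → -7, C → -10; maximin = -7.
Column maxima: C1 → -4, C2 → -1, C3 → 1; minimax = -4.
-7 ≠ -4, so there is no saddle point; optimal play is mixed.
C is strictly dominated by B, so Row never plays it.
C2 is strictly dominated by C1 (it gives Row strictly more in every row), so Column never plays it.
On the remaining 2×2 (A, B vs C1, C3):
Let Row play A with probability p. Expected payoff against C1: (-4)p + (-7)(1−p) = 3p − 7; against C3: (-7)p + 1(1−p) = −8p + 1.
Setting these equal: 3p − 7 = −8p + 1 ⇒ 11p = 8 ⇒ p = 8/11, and the value is (3)·(8/11) − 7 = -53/11.
For Column: with q = P(C1), equating A's and B's payoffs gives 3q − 7 = −8q + 1 ⇒ q = 8/11.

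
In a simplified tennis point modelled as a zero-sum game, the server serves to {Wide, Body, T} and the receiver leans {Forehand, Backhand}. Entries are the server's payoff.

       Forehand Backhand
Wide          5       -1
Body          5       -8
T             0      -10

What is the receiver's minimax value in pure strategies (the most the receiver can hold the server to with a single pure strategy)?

Column maxima: Forehand → 5, Backhand → -1.
The smallest of these is -1.

-1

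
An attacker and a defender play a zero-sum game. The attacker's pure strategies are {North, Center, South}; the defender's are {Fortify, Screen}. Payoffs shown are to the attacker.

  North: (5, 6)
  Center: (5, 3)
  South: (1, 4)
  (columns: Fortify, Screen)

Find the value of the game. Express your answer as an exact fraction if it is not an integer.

Row minima: North → 5, Center → 3, South → 1; maximin = 5.
Column maxima: Fortify → 5, Screen → 6; minimax = 5.
Since maximin = minimax = 5, there is a saddle point and the value is 5.

5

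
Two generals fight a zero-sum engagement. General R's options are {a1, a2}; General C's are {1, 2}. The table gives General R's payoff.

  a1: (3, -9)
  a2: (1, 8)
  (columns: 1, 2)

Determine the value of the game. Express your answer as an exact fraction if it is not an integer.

33/19

Row minima: a1 → -9, a2 → 1; maximin = 1.
Column maxima: 1 → 3, 2 → 8; minimax = 3.
1 ≠ 3, so there is no saddle point; optimal play is mixed.
Let General R play a1 with probability p. Expected payoff against 1: 3p + 1(1−p) = 2p + 1; against 2: (-9)p + 8(1−p) = −17p + 8.
Setting these equal: 2p + 1 = −17p + 8 ⇒ 19p = 7 ⇒ p = 7/19, and the value is (2)·(7/19) + 1 = 33/19.
For General C: with q = P(1), equating a1's and a2's payoffs gives 12q − 9 = −7q + 8 ⇒ q = 17/19.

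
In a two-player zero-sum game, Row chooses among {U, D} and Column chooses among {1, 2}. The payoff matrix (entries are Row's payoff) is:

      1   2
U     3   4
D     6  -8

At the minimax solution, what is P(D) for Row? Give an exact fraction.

1/15

Row minima: U → 3, D → -8; maximin = 3.
Column maxima: 1 → 6, 2 → 4; minimax = 4.
3 ≠ 4, so there is no saddle point; optimal play is mixed.
Let Row play U with probability p. Expected payoff against 1: 3p + 6(1−p) = −3p + 6; against 2: 4p + (-8)(1−p) = 12p − 8.
Setting these equal: −3p + 6 = 12p − 8 ⇒ −15p = -14 ⇒ p = 14/15, and the value is (-3)·(14/15) + 6 = 16/5.
For Column: with q = P(1), equating U's and D's payoffs gives −q + 4 = 14q − 8 ⇒ q = 4/5.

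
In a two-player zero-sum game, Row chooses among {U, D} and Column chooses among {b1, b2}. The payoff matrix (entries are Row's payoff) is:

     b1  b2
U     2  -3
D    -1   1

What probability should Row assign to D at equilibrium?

Row minima: U → -3, D → -1; maximin = -1.
Column maxima: b1 → 2, b2 → 1; minimax = 1.
-1 ≠ 1, so there is no saddle point; optimal play is mixed.
Let Row play U with probability p. Expected payoff against b1: 2p + (-1)(1−p) = 3p − 1; against b2: (-3)p + 1(1−p) = −4p + 1.
Setting these equal: 3p − 1 = −4p + 1 ⇒ 7p = 2 ⇒ p = 2/7, and the value is (3)·(2/7) − 1 = -1/7.
For Column: with q = P(b1), equating U's and D's payoffs gives 5q − 3 = −2q + 1 ⇒ q = 4/7.

5/7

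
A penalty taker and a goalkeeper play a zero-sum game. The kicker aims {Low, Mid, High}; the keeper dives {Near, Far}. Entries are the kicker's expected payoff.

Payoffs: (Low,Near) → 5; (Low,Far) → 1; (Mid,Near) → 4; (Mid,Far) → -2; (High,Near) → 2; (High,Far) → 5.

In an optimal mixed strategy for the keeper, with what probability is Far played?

Row minima: Low → 1, Mid → -2, High → 2; maximin = 2.
Column maxima: Near → 5, Far → 5; minimax = 5.
2 ≠ 5, so there is no saddle point; optimal play is mixed.
Mid is strictly dominated by Low, so the kicker never plays it.
On the remaining 2×2 (Low, High vs Near, Far):
Let the kicker play Low with probability p. Expected payoff against Near: 5p + 2(1−p) = 3p + 2; against Far: 1p + 5(1−p) = −4p + 5.
Setting these equal: 3p + 2 = −4p + 5 ⇒ 7p = 3 ⇒ p = 3/7, and the value is (3)·(3/7) + 2 = 23/7.
For the keeper: with q = P(Near), equating Low's and High's payoffs gives 4q + 1 = −3q + 5 ⇒ q = 4/7.

3/7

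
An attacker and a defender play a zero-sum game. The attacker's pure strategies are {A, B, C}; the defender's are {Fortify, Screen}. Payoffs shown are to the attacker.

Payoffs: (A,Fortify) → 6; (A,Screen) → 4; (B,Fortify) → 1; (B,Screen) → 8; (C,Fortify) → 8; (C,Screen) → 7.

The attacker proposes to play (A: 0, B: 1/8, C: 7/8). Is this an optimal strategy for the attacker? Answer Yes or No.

Against Fortify this mix gives (1/8)·1 + (7/8)·8 = 57/8.
Against Screen this mix gives (1/8)·8 + (7/8)·7 = 57/8.
All of the defender's active replies (Fortify, Screen) yield 57/8, and no column does worse for the attacker. The mix makes the defender indifferent and guarantees 57/8, so it is optimal.

Yes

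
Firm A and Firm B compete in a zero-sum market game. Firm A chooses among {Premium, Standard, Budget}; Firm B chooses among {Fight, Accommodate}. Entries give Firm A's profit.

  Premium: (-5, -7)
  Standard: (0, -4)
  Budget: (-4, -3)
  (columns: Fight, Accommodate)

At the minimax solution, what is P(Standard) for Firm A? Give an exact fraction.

Row minima: Premium → -7, Standard → -4, Budget → -4; maximin = -4.
Column maxima: Fight → 0, Accommodate → -3; minimax = -3.
-4 ≠ -3, so there is no saddle point; optimal play is mixed.
Premium is strictly dominated by Standard, so Firm A never plays it.
On the remaining 2×2 (Standard, Budget vs Fight, Accommodate):
Let Firm A play Standard with probability p. Expected payoff against Fight: 0p + (-4)(1−p) = 4p − 4; against Accommodate: (-4)p + (-3)(1−p) = −p − 3.
Setting these equal: 4p − 4 = −p − 3 ⇒ 5p = 1 ⇒ p = 1/5, and the value is (4)·(1/5) − 4 = -16/5.
For Firm B: with q = P(Fight), equating Standard's and Budget's payoffs gives 4q − 4 = −q − 3 ⇒ q = 1/5.

1/5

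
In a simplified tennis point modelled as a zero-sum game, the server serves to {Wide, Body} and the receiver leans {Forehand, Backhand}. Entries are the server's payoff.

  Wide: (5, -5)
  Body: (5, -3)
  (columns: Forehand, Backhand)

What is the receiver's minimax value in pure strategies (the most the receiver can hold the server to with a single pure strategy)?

-3

Column maxima: Forehand → 5, Backhand → -3.
The smallest of these is -3.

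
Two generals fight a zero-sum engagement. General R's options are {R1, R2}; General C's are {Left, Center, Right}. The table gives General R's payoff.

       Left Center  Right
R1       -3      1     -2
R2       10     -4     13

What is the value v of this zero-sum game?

-1/9

Row minima: R1 → -3, R2 → -4; maximin = -3.
Column maxima: Left → 10, Center → 1, Right → 13; minimax = 1.
-3 ≠ 1, so there is no saddle point; optimal play is mixed.
Right is strictly dominated by Left (it gives General R strictly more in every row), so General C never plays it.
On the remaining 2×2 (R1, R2 vs Left, Center):
Let General R play R1 with probability p. Expected payoff against Left: (-3)p + 10(1−p) = −13p + 10; against Center: 1p + (-4)(1−p) = 5p − 4.
Setting these equal: −13p + 10 = 5p − 4 ⇒ −18p = -14 ⇒ p = 7/9, and the value is (-13)·(7/9) + 10 = -1/9.
For General C: with q = P(Left), equating R1's and R2's payoffs gives −4q + 1 = 14q − 4 ⇒ q = 5/18.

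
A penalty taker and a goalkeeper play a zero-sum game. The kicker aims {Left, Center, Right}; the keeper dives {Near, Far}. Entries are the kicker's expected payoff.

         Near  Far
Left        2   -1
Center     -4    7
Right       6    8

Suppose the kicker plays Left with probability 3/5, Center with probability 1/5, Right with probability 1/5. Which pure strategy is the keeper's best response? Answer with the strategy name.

If the keeper plays Near, the kicker's expected payoff is (3/5)·2 + (1/5)·(-4) + (1/5)·6 = 8/5.
If the keeper plays Far, the kicker's expected payoff is (3/5)·(-1) + (1/5)·7 + (1/5)·8 = 12/5.
The keeper minimizes the kicker's payoff; the smallest is 8/5, so the best response is Near.

Near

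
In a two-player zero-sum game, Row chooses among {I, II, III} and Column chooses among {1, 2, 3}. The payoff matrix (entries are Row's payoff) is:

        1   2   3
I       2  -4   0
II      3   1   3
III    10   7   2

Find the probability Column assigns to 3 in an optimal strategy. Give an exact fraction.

6/7

Row minima: I → -4, II → 1, III → 2; maximin = 2.
Column maxima: 1 → 10, 2 → 7, 3 → 3; minimax = 3.
2 ≠ 3, so there is no saddle point; optimal play is mixed.
I is strictly dominated by II, so Row never plays it.
1 is strictly dominated by 2 (it gives Row strictly more in every row), so Column never plays it.
On the remaining 2×2 (II, III vs 2, 3):
Let Row play II with probability p. Expected payoff against 2: 1p + 7(1−p) = −6p + 7; against 3: 3p + 2(1−p) = p + 2.
Setting these equal: −6p + 7 = p + 2 ⇒ −7p = -5 ⇒ p = 5/7, and the value is (-6)·(5/7) + 7 = 19/7.
For Column: with q = P(2), equating II's and III's payoffs gives −2q + 3 = 5q + 2 ⇒ q = 1/7.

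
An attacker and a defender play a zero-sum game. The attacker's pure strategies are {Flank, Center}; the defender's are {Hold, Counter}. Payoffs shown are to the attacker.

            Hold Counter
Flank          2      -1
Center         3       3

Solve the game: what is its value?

Row minima: Flank → -1, Center → 3; maximin = 3.
Column maxima: Hold → 3, Counter → 3; minimax = 3.
Since maximin = minimax = 3, there is a saddle point and the value is 3.

3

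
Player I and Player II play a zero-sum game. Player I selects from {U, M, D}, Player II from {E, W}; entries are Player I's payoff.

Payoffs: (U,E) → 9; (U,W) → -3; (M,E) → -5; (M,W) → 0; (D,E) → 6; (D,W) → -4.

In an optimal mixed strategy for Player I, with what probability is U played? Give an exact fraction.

5/17

Row minima: U → -3, M → -5, D → -4; maximin = -3.
Column maxima: E → 9, W → 0; minimax = 0.
-3 ≠ 0, so there is no saddle point; optimal play is mixed.
D is strictly dominated by U, so Player I never plays it.
On the remaining 2×2 (U, M vs E, W):
Let Player I play U with probability p. Expected payoff against E: 9p + (-5)(1−p) = 14p − 5; against W: (-3)p + 0(1−p) = −3p.
Setting these equal: 14p − 5 = −3p ⇒ 17p = 5 ⇒ p = 5/17, and the value is (14)·(5/17) − 5 = -15/17.
For Player II: with q = P(E), equating U's and M's payoffs gives 12q − 3 = −5q ⇒ q = 3/17.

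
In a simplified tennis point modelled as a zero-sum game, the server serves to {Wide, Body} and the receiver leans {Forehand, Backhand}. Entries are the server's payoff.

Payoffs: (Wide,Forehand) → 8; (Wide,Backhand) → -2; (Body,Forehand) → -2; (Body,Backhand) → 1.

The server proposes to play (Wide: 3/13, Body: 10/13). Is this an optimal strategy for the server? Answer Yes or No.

Against Forehand this mix gives (3/13)·8 + (10/13)·(-2) = 4/13.
Against Backhand this mix gives (3/13)·(-2) + (10/13)·1 = 4/13.
All of the receiver's active replies (Forehand, Backhand) yield 4/13, and no column does worse for the server. The mix makes the receiver indifferent and guarantees 4/13, so it is optimal.

Yes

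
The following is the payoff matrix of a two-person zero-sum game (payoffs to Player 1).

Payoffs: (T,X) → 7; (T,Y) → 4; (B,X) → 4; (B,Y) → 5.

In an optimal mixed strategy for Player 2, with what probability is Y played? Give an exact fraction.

3/4

Row minima: T → 4, B → 4; maximin = 4.
Column maxima: X → 7, Y → 5; minimax = 5.
4 ≠ 5, so there is no saddle point; optimal play is mixed.
Let Player 1 play T with probability p. Expected payoff against X: 7p + 4(1−p) = 3p + 4; against Y: 4p + 5(1−p) = −p + 5.
Setting these equal: 3p + 4 = −p + 5 ⇒ 4p = 1 ⇒ p = 1/4, and the value is (3)·(1/4) + 4 = 19/4.
For Player 2: with q = P(X), equating T's and B's payoffs gives 3q + 4 = −q + 5 ⇒ q = 1/4.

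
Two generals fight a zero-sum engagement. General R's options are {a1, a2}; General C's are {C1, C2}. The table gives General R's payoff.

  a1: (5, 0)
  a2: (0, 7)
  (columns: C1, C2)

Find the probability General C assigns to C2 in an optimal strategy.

5/12

Row minima: a1 → 0, a2 → 0; maximin = 0.
Column maxima: C1 → 5, C2 → 7; minimax = 5.
0 ≠ 5, so there is no saddle point; optimal play is mixed.
Let General R play a1 with probability p. Expected payoff against C1: 5p + 0(1−p) = 5p; against C2: 0p + 7(1−p) = −7p + 7.
Setting these equal: 5p = −7p + 7 ⇒ 12p = 7 ⇒ p = 7/12, and the value is (5)·(7/12) = 35/12.
For General C: with q = P(C1), equating a1's and a2's payoffs gives 5q = −7q + 7 ⇒ q = 7/12.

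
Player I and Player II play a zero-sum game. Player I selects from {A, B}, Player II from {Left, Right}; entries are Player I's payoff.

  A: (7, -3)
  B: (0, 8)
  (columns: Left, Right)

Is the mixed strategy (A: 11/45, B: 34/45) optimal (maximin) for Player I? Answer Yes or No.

Against Left this mix gives (11/45)·7 + (34/45)·0 = 77/45.
Against Right this mix gives (11/45)·(-3) + (34/45)·8 = 239/45.
Player II will play Left, holding Player I to 77/45. Shifting weight toward the row that does better against Left would raise this floor (the equalizing mix achieves 28/9 against both Left and Right), so the proposed strategy is not optimal.

No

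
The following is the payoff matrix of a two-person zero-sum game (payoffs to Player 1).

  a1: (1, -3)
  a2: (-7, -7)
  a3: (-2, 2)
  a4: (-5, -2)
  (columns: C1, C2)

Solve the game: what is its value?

Row minima: a1 → -3, a2 → -7, a3 → -2, a4 → -5; maximin = -2.
Column maxima: C1 → 1, C2 → 2; minimax = 1.
-2 ≠ 1, so there is no saddle point; optimal play is mixed.
a2 is strictly dominated by a1, so Player 1 never plays it.
a4 is strictly dominated by a3, so Player 1 never plays it.
On the remaining 2×2 (a1, a3 vs C1, C2):
Let Player 1 play a1 with probability p. Expected payoff against C1: 1p + (-2)(1−p) = 3p − 2; against C2: (-3)p + 2(1−p) = −5p + 2.
Setting these equal: 3p − 2 = −5p + 2 ⇒ 8p = 4 ⇒ p = 1/2, and the value is (3)·(1/2) − 2 = -1/2.
For Player 2: with q = P(C1), equating a1's and a3's payoffs gives 4q − 3 = −4q + 2 ⇒ q = 5/8.

-1/2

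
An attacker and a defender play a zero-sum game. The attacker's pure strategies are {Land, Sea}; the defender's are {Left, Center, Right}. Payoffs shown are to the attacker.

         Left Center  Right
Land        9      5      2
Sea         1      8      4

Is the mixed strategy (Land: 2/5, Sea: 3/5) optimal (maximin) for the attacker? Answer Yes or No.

No

Against Left this mix gives (2/5)·9 + (3/5)·1 = 21/5.
Against Center this mix gives (2/5)·5 + (3/5)·8 = 34/5.
Against Right this mix gives (2/5)·2 + (3/5)·4 = 16/5.
The defender will play Right, holding the attacker to 16/5. Shifting weight toward the row that does better against Right would raise this floor (the equalizing mix achieves 17/5 against both Right and Left), so the proposed strategy is not optimal.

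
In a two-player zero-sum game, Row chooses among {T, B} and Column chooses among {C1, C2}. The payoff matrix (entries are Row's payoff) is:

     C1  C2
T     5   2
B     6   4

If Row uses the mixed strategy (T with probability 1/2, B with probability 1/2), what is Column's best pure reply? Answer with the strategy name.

C2

If Column plays C1, Row's expected payoff is (1/2)·5 + (1/2)·6 = 11/2.
If Column plays C2, Row's expected payoff is (1/2)·2 + (1/2)·4 = 3.
Column minimizes Row's payoff; the smallest is 3, so the best response is C2.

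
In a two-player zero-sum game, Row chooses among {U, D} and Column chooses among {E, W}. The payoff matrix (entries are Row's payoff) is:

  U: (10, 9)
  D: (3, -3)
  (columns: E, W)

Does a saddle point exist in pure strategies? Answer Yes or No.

Row minima: U → 9, D → -3; maximin = 9.
Column maxima: E → 10, W → 9; minimax = 9.
maximin = minimax = 9, so a saddle point exists.

Yes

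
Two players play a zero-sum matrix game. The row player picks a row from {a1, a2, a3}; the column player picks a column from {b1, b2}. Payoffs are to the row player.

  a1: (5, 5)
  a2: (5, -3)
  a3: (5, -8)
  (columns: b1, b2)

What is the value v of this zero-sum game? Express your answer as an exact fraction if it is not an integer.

Row minima: a1 → 5, a2 → -3, a3 → -8; maximin = 5.
Column maxima: b1 → 5, b2 → 5; minimax = 5.
Since maximin = minimax = 5, there is a saddle point and the value is 5.

5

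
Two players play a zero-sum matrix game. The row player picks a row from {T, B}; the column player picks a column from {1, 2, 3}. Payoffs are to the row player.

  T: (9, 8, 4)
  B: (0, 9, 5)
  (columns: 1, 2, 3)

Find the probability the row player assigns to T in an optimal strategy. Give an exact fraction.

Row minima: T → 4, B → 0; maximin = 4.
Column maxima: 1 → 9, 2 → 9, 3 → 5; minimax = 5.
4 ≠ 5, so there is no saddle point; optimal play is mixed.
2 is strictly dominated by 3 (it gives the row player strictly more in every row), so the column player never plays it.
On the remaining 2×2 (T, B vs 1, 3):
Let the row player play T with probability p. Expected payoff against 1: 9p + 0(1−p) = 9p; against 3: 4p + 5(1−p) = −p + 5.
Setting these equal: 9p = −p + 5 ⇒ 10p = 5 ⇒ p = 1/2, and the value is (9)·(1/2) = 9/2.
For the column player: with q = P(1), equating T's and B's payoffs gives 5q + 4 = −5q + 5 ⇒ q = 1/10.

1/2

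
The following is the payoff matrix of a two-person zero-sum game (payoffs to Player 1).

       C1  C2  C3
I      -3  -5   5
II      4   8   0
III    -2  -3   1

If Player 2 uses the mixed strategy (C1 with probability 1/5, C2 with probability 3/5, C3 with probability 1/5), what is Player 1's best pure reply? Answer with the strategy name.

II

Expected payoff of I: (1/5)·(-3) + (3/5)·(-5) + (1/5)·5 = -13/5.
Expected payoff of II: (1/5)·4 + (3/5)·8 + (1/5)·0 = 28/5.
Expected payoff of III: (1/5)·(-2) + (3/5)·(-3) + (1/5)·1 = -2.
The largest is 28/5, so Player 1's best response is II.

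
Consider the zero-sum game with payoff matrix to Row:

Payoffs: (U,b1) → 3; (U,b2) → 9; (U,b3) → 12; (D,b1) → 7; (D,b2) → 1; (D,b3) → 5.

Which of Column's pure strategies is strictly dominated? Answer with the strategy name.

b2 holds Row's payoff strictly below b3 in every row: 9 < 12, 1 < 5.
So b3 is strictly dominated for Column.

b3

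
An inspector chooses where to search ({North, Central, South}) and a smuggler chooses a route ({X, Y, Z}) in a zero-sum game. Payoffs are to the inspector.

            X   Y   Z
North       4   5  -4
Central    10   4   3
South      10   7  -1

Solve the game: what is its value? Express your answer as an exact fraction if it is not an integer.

3

Row minima: North → -4, Central → 3, South → -1; maximin = 3.
Column maxima: X → 10, Y → 7, Z → 3; minimax = 3.
Since maximin = minimax = 3, there is a saddle point and the value is 3.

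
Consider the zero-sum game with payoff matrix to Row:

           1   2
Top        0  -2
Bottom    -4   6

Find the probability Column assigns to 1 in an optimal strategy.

Row minima: Top → -2, Bottom → -4; maximin = -2.
Column maxima: 1 → 0, 2 → 6; minimax = 0.
-2 ≠ 0, so there is no saddle point; optimal play is mixed.
Let Row play Top with probability p. Expected payoff against 1: 0p + (-4)(1−p) = 4p − 4; against 2: (-2)p + 6(1−p) = −8p + 6.
Setting these equal: 4p − 4 = −8p + 6 ⇒ 12p = 10 ⇒ p = 5/6, and the value is (4)·(5/6) − 4 = -2/3.
For Column: with q = P(1), equating Top's and Bottom's payoffs gives 2q − 2 = −10q + 6 ⇒ q = 2/3.

2/3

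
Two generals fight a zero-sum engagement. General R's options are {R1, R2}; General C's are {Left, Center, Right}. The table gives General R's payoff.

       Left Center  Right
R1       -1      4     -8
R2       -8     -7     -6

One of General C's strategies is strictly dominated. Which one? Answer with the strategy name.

Center

Left holds General R's payoff strictly below Center in every row: -1 < 4, -8 < -7.
So Center is strictly dominated for General C.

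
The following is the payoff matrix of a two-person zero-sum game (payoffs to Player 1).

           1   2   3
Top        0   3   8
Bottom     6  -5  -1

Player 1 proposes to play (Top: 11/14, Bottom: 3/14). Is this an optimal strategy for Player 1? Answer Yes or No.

Against 1 this mix gives (11/14)·0 + (3/14)·6 = 9/7.
Against 2 this mix gives (11/14)·3 + (3/14)·(-5) = 9/7.
Against 3 this mix gives (11/14)·8 + (3/14)·(-1) = 85/14.
All of Player 2's active replies (1, 2) yield 9/7, and no column does worse for Player 1. The mix makes Player 2 indifferent and guarantees 9/7, so it is optimal.

Yes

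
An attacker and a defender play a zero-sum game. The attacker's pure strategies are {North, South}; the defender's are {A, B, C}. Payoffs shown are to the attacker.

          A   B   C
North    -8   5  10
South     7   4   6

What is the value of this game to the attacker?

67/16

Row minima: North → -8, South → 4; maximin = 4.
Column maxima: A → 7, B → 5, C → 10; minimax = 5.
4 ≠ 5, so there is no saddle point; optimal play is mixed.
C is strictly dominated by B (it gives the attacker strictly more in every row), so the defender never plays it.
On the remaining 2×2 (North, South vs A, B):
Let the attacker play North with probability p. Expected payoff against A: (-8)p + 7(1−p) = −15p + 7; against B: 5p + 4(1−p) = p + 4.
Setting these equal: −15p + 7 = p + 4 ⇒ −16p = -3 ⇒ p = 3/16, and the value is (-15)·(3/16) + 7 = 67/16.
For the defender: with q = P(A), equating North's and South's payoffs gives −13q + 5 = 3q + 4 ⇒ q = 1/16.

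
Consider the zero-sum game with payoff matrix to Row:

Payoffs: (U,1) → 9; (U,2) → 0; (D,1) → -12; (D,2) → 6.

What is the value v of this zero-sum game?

Row minima: U → 0, D → -12; maximin = 0.
Column maxima: 1 → 9, 2 → 6; minimax = 6.
0 ≠ 6, so there is no saddle point; optimal play is mixed.
Let Row play U with probability p. Expected payoff against 1: 9p + (-12)(1−p) = 21p − 12; against 2: 0p + 6(1−p) = −6p + 6.
Setting these equal: 21p − 12 = −6p + 6 ⇒ 27p = 18 ⇒ p = 2/3, and the value is (21)·(2/3) − 12 = 2.
For Column: with q = P(1), equating U's and D's payoffs gives 9q = −18q + 6 ⇒ q = 2/9.

2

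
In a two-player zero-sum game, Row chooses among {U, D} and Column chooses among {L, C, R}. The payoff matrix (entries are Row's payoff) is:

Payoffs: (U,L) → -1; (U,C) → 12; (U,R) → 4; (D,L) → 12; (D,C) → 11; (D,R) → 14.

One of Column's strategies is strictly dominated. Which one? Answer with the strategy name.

R

L holds Row's payoff strictly below R in every row: -1 < 4, 12 < 14.
So R is strictly dominated for Column.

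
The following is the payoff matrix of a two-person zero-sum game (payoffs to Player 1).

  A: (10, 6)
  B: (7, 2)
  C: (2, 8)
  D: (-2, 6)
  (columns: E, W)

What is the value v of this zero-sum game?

34/5

Row minima: A → 6, B → 2, C → 2, D → -2; maximin = 6.
Column maxima: E → 10, W → 8; minimax = 8.
6 ≠ 8, so there is no saddle point; optimal play is mixed.
B is strictly dominated by A, so Player 1 never plays it.
D is strictly dominated by C, so Player 1 never plays it.
On the remaining 2×2 (A, C vs E, W):
Let Player 1 play A with probability p. Expected payoff against E: 10p + 2(1−p) = 8p + 2; against W: 6p + 8(1−p) = −2p + 8.
Setting these equal: 8p + 2 = −2p + 8 ⇒ 10p = 6 ⇒ p = 3/5, and the value is (8)·(3/5) + 2 = 34/5.
For Player 2: with q = P(E), equating A's and C's payoffs gives 4q + 6 = −6q + 8 ⇒ q = 1/5.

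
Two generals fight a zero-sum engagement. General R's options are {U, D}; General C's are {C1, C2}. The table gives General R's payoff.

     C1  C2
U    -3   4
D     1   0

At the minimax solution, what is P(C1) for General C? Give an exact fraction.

Row minima: U → -3, D → 0; maximin = 0.
Column maxima: C1 → 1, C2 → 4; minimax = 1.
0 ≠ 1, so there is no saddle point; optimal play is mixed.
Let General R play U with probability p. Expected payoff against C1: (-3)p + 1(1−p) = −4p + 1; against C2: 4p + 0(1−p) = 4p.
Setting these equal: −4p + 1 = 4p ⇒ −8p = -1 ⇒ p = 1/8, and the value is (-4)·(1/8) + 1 = 1/2.
For General C: with q = P(C1), equating U's and D's payoffs gives −7q + 4 = q ⇒ q = 1/2.

1/2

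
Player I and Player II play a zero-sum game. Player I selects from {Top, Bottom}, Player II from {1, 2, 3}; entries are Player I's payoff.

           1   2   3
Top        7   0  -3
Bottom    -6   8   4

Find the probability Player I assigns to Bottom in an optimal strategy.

Row minima: Top → -3, Bottom → -6; maximin = -3.
Column maxima: 1 → 7, 2 → 8, 3 → 4; minimax = 4.
-3 ≠ 4, so there is no saddle point; optimal play is mixed.
2 is strictly dominated by 3 (it gives Player I strictly more in every row), so Player II never plays it.
On the remaining 2×2 (Top, Bottom vs 1, 3):
Let Player I play Top with probability p. Expected payoff against 1: 7p + (-6)(1−p) = 13p − 6; against 3: (-3)p + 4(1−p) = −7p + 4.
Setting these equal: 13p − 6 = −7p + 4 ⇒ 20p = 10 ⇒ p = 1/2, and the value is (13)·(1/2) − 6 = 1/2.
For Player II: with q = P(1), equating Top's and Bottom's payoffs gives 10q − 3 = −10q + 4 ⇒ q = 7/20.

1/2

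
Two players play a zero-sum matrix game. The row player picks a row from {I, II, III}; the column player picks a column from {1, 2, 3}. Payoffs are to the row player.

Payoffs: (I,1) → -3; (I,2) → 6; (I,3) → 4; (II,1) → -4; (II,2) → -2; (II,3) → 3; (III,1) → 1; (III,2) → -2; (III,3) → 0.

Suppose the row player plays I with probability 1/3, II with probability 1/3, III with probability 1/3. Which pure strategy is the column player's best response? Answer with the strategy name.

1

If the column player plays 1, the row player's expected payoff is (1/3)·(-3) + (1/3)·(-4) + (1/3)·1 = -2.
If the column player plays 2, the row player's expected payoff is (1/3)·6 + (1/3)·(-2) + (1/3)·(-2) = 2/3.
If the column player plays 3, the row player's expected payoff is (1/3)·4 + (1/3)·3 + (1/3)·0 = 7/3.
The column player minimizes the row player's payoff; the smallest is -2, so the best response is 1.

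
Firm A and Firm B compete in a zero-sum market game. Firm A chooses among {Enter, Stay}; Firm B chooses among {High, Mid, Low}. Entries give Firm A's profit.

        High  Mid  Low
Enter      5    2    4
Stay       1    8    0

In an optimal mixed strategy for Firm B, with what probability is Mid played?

Row minima: Enter → 2, Stay → 0; maximin = 2.
Column maxima: High → 5, Mid → 8, Low → 4; minimax = 4.
2 ≠ 4, so there is no saddle point; optimal play is mixed.
High is strictly dominated by Low (it gives Firm A strictly more in every row), so Firm B never plays it.
On the remaining 2×2 (Enter, Stay vs Mid, Low):
Let Firm A play Enter with probability p. Expected payoff against Mid: 2p + 8(1−p) = −6p + 8; against Low: 4p + 0(1−p) = 4p.
Setting these equal: −6p + 8 = 4p ⇒ −10p = -8 ⇒ p = 4/5, and the value is (-6)·(4/5) + 8 = 16/5.
For Firm B: with q = P(Mid), equating Enter's and Stay's payoffs gives −2q + 4 = 8q ⇒ q = 2/5.

2/5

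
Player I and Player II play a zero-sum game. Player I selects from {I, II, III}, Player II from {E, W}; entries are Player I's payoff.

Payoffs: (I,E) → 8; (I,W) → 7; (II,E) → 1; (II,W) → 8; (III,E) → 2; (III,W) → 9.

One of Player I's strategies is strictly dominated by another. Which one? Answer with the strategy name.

II

III gives a strictly higher payoff than II against every column: 2 > 1, 9 > 8.
So II is strictly dominated and Player I never plays it.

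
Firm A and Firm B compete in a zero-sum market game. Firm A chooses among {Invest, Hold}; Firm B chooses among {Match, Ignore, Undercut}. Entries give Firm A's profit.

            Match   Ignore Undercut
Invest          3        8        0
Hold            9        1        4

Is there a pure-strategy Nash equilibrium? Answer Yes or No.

No

Row minima: Invest → 0, Hold → 1; maximin = 1.
Column maxima: Match → 9, Ignore → 8, Undercut → 4; minimax = 4.
1 ≠ 4, so no pure-strategy equilibrium exists.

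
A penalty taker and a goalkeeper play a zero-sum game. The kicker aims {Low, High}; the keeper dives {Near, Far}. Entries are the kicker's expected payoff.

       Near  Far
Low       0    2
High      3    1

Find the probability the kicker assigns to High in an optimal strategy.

Row minima: Low → 0, High → 1; maximin = 1.
Column maxima: Near → 3, Far → 2; minimax = 2.
1 ≠ 2, so there is no saddle point; optimal play is mixed.
Let the kicker play Low with probability p. Expected payoff against Near: 0p + 3(1−p) = −3p + 3; against Far: 2p + 1(1−p) = p + 1.
Setting these equal: −3p + 3 = p + 1 ⇒ −4p = -2 ⇒ p = 1/2, and the value is (-3)·(1/2) + 3 = 3/2.
For the keeper: with q = P(Near), equating Low's and High's payoffs gives −2q + 2 = 2q + 1 ⇒ q = 1/4.

1/2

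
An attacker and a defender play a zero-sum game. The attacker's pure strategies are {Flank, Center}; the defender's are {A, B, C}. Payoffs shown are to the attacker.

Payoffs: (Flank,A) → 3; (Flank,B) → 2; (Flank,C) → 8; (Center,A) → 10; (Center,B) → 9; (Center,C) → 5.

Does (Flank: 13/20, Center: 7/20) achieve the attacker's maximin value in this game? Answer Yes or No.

No

Against A this mix gives (13/20)·3 + (7/20)·10 = 109/20.
Against B this mix gives (13/20)·2 + (7/20)·9 = 89/20.
Against C this mix gives (13/20)·8 + (7/20)·5 = 139/20.
The defender will play B, holding the attacker to 89/20. Shifting weight toward the row that does better against B would raise this floor (the equalizing mix achieves 31/5 against both B and C), so the proposed strategy is not optimal.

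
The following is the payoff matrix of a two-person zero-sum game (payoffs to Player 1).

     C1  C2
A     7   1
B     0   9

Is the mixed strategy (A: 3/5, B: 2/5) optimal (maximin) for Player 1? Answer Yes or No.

Yes

Against C1 this mix gives (3/5)·7 + (2/5)·0 = 21/5.
Against C2 this mix gives (3/5)·1 + (2/5)·9 = 21/5.
All of Player 2's active replies (C1, C2) yield 21/5, and no column does worse for Player 1. The mix makes Player 2 indifferent and guarantees 21/5, so it is optimal.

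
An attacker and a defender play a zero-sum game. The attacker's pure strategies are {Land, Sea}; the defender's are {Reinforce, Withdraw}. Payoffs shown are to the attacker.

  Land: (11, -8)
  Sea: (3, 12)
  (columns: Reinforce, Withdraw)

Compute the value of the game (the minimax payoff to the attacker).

39/7

Row minima: Land → -8, Sea → 3; maximin = 3.
Column maxima: Reinforce → 11, Withdraw → 12; minimax = 11.
3 ≠ 11, so there is no saddle point; optimal play is mixed.
Let the attacker play Land with probability p. Expected payoff against Reinforce: 11p + 3(1−p) = 8p + 3; against Withdraw: (-8)p + 12(1−p) = −20p + 12.
Setting these equal: 8p + 3 = −20p + 12 ⇒ 28p = 9 ⇒ p = 9/28, and the value is (8)·(9/28) + 3 = 39/7.
For the defender: with q = P(Reinforce), equating Land's and Sea's payoffs gives 19q − 8 = −9q + 12 ⇒ q = 5/7.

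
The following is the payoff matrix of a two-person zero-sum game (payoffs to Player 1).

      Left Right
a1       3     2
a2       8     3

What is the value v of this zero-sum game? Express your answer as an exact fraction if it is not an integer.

Row minima: a1 → 2, a2 → 3; maximin = 3.
Column maxima: Left → 8, Right → 3; minimax = 3.
Since maximin = minimax = 3, there is a saddle point and the value is 3.

3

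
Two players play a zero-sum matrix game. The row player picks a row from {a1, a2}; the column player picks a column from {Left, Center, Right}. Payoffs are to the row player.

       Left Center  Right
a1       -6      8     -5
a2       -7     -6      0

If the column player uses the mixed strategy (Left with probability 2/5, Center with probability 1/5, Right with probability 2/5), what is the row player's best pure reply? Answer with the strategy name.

Expected payoff of a1: (2/5)·(-6) + (1/5)·8 + (2/5)·(-5) = -14/5.
Expected payoff of a2: (2/5)·(-7) + (1/5)·(-6) + (2/5)·0 = -4.
The largest is -14/5, so the row player's best response is a1.

a1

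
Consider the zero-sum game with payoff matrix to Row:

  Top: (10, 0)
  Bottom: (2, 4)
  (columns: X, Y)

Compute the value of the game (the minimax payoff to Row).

10/3

Row minima: Top → 0, Bottom → 2; maximin = 2.
Column maxima: X → 10, Y → 4; minimax = 4.
2 ≠ 4, so there is no saddle point; optimal play is mixed.
Let Row play Top with probability p. Expected payoff against X: 10p + 2(1−p) = 8p + 2; against Y: 0p + 4(1−p) = −4p + 4.
Setting these equal: 8p + 2 = −4p + 4 ⇒ 12p = 2 ⇒ p = 1/6, and the value is (8)·(1/6) + 2 = 10/3.
For Column: with q = P(X), equating Top's and Bottom's payoffs gives 10q = −2q + 4 ⇒ q = 1/3.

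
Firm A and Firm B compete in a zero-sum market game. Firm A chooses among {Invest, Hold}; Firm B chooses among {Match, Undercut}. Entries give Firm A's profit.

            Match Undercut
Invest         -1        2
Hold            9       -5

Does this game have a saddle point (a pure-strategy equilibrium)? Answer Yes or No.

No

Row minima: Invest → -1, Hold → -5; maximin = -1.
Column maxima: Match → 9, Undercut → 2; minimax = 2.
-1 ≠ 2, so no pure-strategy equilibrium exists.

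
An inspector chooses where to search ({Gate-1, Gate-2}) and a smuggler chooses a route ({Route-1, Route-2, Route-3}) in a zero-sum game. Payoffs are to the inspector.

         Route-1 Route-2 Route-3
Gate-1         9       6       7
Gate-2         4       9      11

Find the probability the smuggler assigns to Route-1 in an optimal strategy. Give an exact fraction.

Row minima: Gate-1 → 6, Gate-2 → 4; maximin = 6.
Column maxima: Route-1 → 9, Route-2 → 9, Route-3 → 11; minimax = 9.
6 ≠ 9, so there is no saddle point; optimal play is mixed.
Route-3 is strictly dominated by Route-2 (it gives the inspector strictly more in every row), so the smuggler never plays it.
On the remaining 2×2 (Gate-1, Gate-2 vs Route-1, Route-2):
Let the inspector play Gate-1 with probability p. Expected payoff against Route-1: 9p + 4(1−p) = 5p + 4; against Route-2: 6p + 9(1−p) = −3p + 9.
Setting these equal: 5p + 4 = −3p + 9 ⇒ 8p = 5 ⇒ p = 5/8, and the value is (5)·(5/8) + 4 = 57/8.
For the smuggler: with q = P(Route-1), equating Gate-1's and Gate-2's payoffs gives 3q + 6 = −5q + 9 ⇒ q = 3/8.

3/8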